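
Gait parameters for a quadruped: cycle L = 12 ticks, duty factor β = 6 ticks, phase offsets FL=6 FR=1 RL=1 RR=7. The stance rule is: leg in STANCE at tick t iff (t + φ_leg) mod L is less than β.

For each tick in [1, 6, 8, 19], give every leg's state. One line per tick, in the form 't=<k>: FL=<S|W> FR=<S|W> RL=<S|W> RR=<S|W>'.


t=1: phase=(7,2,2,8) vs β=6 → FL=W FR=S RL=S RR=W
t=6: phase=(0,7,7,1) vs β=6 → FL=S FR=W RL=W RR=S
t=8: phase=(2,9,9,3) vs β=6 → FL=S FR=W RL=W RR=S
t=19: phase=(1,8,8,2) vs β=6 → FL=S FR=W RL=W RR=S

t=1: FL=W FR=S RL=S RR=W
t=6: FL=S FR=W RL=W RR=S
t=8: FL=S FR=W RL=W RR=S
t=19: FL=S FR=W RL=W RR=S


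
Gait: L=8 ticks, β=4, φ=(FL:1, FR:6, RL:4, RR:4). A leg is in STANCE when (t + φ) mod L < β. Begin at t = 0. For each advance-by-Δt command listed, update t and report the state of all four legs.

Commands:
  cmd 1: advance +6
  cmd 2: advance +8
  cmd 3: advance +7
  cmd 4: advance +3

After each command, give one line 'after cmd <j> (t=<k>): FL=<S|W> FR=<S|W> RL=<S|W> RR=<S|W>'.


after cmd 1 (t=6): FL=W FR=W RL=S RR=S
after cmd 2 (t=14): FL=W FR=W RL=S RR=S
after cmd 3 (t=21): FL=W FR=S RL=S RR=S
after cmd 4 (t=24): FL=S FR=W RL=W RR=W

start t=0: FL=S FR=W RL=W RR=W
cmd 1: advance +6 → t=6, phase=(7,4,2,2) → FL=W FR=W RL=S RR=S
cmd 2: advance +8 → t=14, phase=(7,4,2,2) → FL=W FR=W RL=S RR=S
cmd 3: advance +7 → t=21, phase=(6,3,1,1) → FL=W FR=S RL=S RR=S
cmd 4: advance +3 → t=24, phase=(1,6,4,4) → FL=S FR=W RL=W RR=W


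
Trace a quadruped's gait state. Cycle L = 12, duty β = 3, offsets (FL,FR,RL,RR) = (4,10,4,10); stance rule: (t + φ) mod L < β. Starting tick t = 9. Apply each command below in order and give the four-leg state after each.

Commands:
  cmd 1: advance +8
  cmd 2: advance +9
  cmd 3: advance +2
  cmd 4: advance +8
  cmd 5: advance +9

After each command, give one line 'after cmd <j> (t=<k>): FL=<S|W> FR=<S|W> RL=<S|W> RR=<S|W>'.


start t=9: FL=S FR=W RL=S RR=W
cmd 1: advance +8 → t=17, phase=(9,3,9,3) → FL=W FR=W RL=W RR=W
cmd 2: advance +9 → t=26, phase=(6,0,6,0) → FL=W FR=S RL=W RR=S
cmd 3: advance +2 → t=28, phase=(8,2,8,2) → FL=W FR=S RL=W RR=S
cmd 4: advance +8 → t=36, phase=(4,10,4,10) → FL=W FR=W RL=W RR=W
cmd 5: advance +9 → t=45, phase=(1,7,1,7) → FL=S FR=W RL=S RR=W

after cmd 1 (t=17): FL=W FR=W RL=W RR=W
after cmd 2 (t=26): FL=W FR=S RL=W RR=S
after cmd 3 (t=28): FL=W FR=S RL=W RR=S
after cmd 4 (t=36): FL=W FR=W RL=W RR=W
after cmd 5 (t=45): FL=S FR=W RL=S RR=W


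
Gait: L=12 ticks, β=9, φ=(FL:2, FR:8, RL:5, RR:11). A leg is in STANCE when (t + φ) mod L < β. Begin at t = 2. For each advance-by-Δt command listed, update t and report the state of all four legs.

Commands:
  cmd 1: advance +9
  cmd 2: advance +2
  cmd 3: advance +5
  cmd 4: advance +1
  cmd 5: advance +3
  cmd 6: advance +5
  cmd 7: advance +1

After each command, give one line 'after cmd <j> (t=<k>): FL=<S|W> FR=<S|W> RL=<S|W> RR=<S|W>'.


after cmd 1 (t=11): FL=S FR=S RL=S RR=W
after cmd 2 (t=13): FL=S FR=W RL=S RR=S
after cmd 3 (t=18): FL=S FR=S RL=W RR=S
after cmd 4 (t=19): FL=W FR=S RL=S RR=S
after cmd 5 (t=22): FL=S FR=S RL=S RR=W
after cmd 6 (t=27): FL=S FR=W RL=S RR=S
after cmd 7 (t=28): FL=S FR=S RL=W RR=S

start t=2: FL=S FR=W RL=S RR=S
cmd 1: advance +9 → t=11, phase=(1,7,4,10) → FL=S FR=S RL=S RR=W
cmd 2: advance +2 → t=13, phase=(3,9,6,0) → FL=S FR=W RL=S RR=S
cmd 3: advance +5 → t=18, phase=(8,2,11,5) → FL=S FR=S RL=W RR=S
cmd 4: advance +1 → t=19, phase=(9,3,0,6) → FL=W FR=S RL=S RR=S
cmd 5: advance +3 → t=22, phase=(0,6,3,9) → FL=S FR=S RL=S RR=W
cmd 6: advance +5 → t=27, phase=(5,11,8,2) → FL=S FR=W RL=S RR=S
cmd 7: advance +1 → t=28, phase=(6,0,9,3) → FL=S FR=S RL=W RR=S


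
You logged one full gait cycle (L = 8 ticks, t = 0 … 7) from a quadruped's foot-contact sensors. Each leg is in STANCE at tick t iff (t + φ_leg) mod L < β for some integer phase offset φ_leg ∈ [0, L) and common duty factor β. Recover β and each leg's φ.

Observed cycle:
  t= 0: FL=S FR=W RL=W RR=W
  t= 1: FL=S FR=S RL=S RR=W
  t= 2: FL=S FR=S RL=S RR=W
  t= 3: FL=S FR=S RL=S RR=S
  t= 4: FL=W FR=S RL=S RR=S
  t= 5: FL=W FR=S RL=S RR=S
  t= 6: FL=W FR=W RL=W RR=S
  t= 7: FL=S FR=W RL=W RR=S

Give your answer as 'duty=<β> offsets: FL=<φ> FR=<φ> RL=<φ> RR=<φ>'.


duty=5 offsets: FL=1 FR=7 RL=7 RR=5

duty β = stance ticks per leg = 5
FL: stance ticks = 5; W→S at t=7 → φ=1
FR: stance ticks = 5; W→S at t=1 → φ=7
RL: stance ticks = 5; W→S at t=1 → φ=7
RR: stance ticks = 5; W→S at t=3 → φ=5


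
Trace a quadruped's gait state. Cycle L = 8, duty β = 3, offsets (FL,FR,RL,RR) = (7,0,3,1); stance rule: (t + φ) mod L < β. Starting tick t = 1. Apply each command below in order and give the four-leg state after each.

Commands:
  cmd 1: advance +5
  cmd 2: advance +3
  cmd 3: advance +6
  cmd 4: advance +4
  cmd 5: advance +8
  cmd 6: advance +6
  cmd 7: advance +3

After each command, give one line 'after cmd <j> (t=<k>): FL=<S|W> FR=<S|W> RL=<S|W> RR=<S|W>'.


start t=1: FL=S FR=S RL=W RR=S
cmd 1: advance +5 → t=6, phase=(5,6,1,7) → FL=W FR=W RL=S RR=W
cmd 2: advance +3 → t=9, phase=(0,1,4,2) → FL=S FR=S RL=W RR=S
cmd 3: advance +6 → t=15, phase=(6,7,2,0) → FL=W FR=W RL=S RR=S
cmd 4: advance +4 → t=19, phase=(2,3,6,4) → FL=S FR=W RL=W RR=W
cmd 5: advance +8 → t=27, phase=(2,3,6,4) → FL=S FR=W RL=W RR=W
cmd 6: advance +6 → t=33, phase=(0,1,4,2) → FL=S FR=S RL=W RR=S
cmd 7: advance +3 → t=36, phase=(3,4,7,5) → FL=W FR=W RL=W RR=W

after cmd 1 (t=6): FL=W FR=W RL=S RR=W
after cmd 2 (t=9): FL=S FR=S RL=W RR=S
after cmd 3 (t=15): FL=W FR=W RL=S RR=S
after cmd 4 (t=19): FL=S FR=W RL=W RR=W
after cmd 5 (t=27): FL=S FR=W RL=W RR=W
after cmd 6 (t=33): FL=S FR=S RL=W RR=S
after cmd 7 (t=36): FL=W FR=W RL=W RR=W


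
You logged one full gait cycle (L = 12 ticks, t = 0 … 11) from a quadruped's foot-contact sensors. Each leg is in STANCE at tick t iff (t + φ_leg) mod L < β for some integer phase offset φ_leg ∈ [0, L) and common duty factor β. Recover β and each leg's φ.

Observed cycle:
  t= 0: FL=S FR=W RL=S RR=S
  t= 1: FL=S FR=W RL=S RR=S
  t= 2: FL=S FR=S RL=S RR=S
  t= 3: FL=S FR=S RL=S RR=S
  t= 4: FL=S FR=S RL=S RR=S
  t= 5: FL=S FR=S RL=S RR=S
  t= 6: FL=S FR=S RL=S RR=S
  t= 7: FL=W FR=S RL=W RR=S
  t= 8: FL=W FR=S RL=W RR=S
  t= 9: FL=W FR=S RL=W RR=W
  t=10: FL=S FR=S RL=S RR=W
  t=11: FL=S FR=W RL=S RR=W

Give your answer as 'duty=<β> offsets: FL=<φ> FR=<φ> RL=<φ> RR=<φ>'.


duty β = stance ticks per leg = 9
FL: stance ticks = 9; W→S at t=10 → φ=2
FR: stance ticks = 9; W→S at t=2 → φ=10
RL: stance ticks = 9; W→S at t=10 → φ=2
RR: stance ticks = 9; W→S at t=0 → φ=0

duty=9 offsets: FL=2 FR=10 RL=2 RR=0


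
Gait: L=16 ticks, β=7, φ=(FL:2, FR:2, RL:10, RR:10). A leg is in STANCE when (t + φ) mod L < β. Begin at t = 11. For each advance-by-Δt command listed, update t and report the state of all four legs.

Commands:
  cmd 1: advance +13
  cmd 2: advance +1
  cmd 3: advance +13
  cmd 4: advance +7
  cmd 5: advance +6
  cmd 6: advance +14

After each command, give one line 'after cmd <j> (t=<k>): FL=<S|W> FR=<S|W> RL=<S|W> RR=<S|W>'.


start t=11: FL=W FR=W RL=S RR=S
cmd 1: advance +13 → t=24, phase=(10,10,2,2) → FL=W FR=W RL=S RR=S
cmd 2: advance +1 → t=25, phase=(11,11,3,3) → FL=W FR=W RL=S RR=S
cmd 3: advance +13 → t=38, phase=(8,8,0,0) → FL=W FR=W RL=S RR=S
cmd 4: advance +7 → t=45, phase=(15,15,7,7) → FL=W FR=W RL=W RR=W
cmd 5: advance +6 → t=51, phase=(5,5,13,13) → FL=S FR=S RL=W RR=W
cmd 6: advance +14 → t=65, phase=(3,3,11,11) → FL=S FR=S RL=W RR=W

after cmd 1 (t=24): FL=W FR=W RL=S RR=S
after cmd 2 (t=25): FL=W FR=W RL=S RR=S
after cmd 3 (t=38): FL=W FR=W RL=S RR=S
after cmd 4 (t=45): FL=W FR=W RL=W RR=W
after cmd 5 (t=51): FL=S FR=S RL=W RR=W
after cmd 6 (t=65): FL=S FR=S RL=W RR=W


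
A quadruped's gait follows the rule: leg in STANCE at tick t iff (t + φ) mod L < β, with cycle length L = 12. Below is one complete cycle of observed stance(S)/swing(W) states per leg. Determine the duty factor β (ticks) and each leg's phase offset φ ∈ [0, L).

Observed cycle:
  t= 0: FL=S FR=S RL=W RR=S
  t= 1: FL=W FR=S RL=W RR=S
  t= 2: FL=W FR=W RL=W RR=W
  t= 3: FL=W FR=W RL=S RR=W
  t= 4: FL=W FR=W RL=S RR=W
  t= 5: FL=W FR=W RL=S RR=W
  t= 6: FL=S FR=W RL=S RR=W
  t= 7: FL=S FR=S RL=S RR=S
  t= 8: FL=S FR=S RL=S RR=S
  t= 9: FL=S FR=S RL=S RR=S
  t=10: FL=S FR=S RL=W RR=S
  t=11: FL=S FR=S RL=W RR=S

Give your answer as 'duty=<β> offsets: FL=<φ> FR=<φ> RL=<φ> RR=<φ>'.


duty=7 offsets: FL=6 FR=5 RL=9 RR=5

duty β = stance ticks per leg = 7
FL: stance ticks = 7; W→S at t=6 → φ=6
FR: stance ticks = 7; W→S at t=7 → φ=5
RL: stance ticks = 7; W→S at t=3 → φ=9
RR: stance ticks = 7; W→S at t=7 → φ=5


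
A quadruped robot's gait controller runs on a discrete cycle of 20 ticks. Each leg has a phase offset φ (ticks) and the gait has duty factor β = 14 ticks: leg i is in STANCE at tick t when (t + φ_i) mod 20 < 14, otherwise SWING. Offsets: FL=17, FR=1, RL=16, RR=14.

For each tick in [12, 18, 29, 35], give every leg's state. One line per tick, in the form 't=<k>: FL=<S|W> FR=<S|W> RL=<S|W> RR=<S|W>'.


t=12: phase=(9,13,8,6) vs β=14 → FL=S FR=S RL=S RR=S
t=18: phase=(15,19,14,12) vs β=14 → FL=W FR=W RL=W RR=S
t=29: phase=(6,10,5,3) vs β=14 → FL=S FR=S RL=S RR=S
t=35: phase=(12,16,11,9) vs β=14 → FL=S FR=W RL=S RR=S

t=12: FL=S FR=S RL=S RR=S
t=18: FL=W FR=W RL=W RR=S
t=29: FL=S FR=S RL=S RR=S
t=35: FL=S FR=W RL=S RR=S


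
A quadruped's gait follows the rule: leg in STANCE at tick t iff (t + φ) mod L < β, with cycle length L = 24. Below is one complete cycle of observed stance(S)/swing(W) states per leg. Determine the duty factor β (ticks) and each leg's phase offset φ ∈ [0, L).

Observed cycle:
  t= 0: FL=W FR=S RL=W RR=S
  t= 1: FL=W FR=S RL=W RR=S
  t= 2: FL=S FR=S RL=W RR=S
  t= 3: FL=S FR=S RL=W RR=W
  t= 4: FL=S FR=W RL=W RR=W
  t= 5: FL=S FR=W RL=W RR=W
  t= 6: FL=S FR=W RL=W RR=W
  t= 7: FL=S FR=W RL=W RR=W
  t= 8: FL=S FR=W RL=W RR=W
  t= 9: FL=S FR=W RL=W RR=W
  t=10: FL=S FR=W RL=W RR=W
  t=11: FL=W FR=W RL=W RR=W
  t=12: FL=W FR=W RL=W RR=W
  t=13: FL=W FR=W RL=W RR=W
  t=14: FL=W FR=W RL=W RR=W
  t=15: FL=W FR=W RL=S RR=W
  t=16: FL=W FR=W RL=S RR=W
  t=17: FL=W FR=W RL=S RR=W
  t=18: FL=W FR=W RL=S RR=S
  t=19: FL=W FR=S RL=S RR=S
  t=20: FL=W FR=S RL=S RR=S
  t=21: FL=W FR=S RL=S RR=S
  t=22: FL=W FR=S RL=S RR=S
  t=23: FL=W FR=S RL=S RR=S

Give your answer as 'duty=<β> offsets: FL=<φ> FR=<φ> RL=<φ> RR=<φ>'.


duty β = stance ticks per leg = 9
FL: stance ticks = 9; W→S at t=2 → φ=22
FR: stance ticks = 9; W→S at t=19 → φ=5
RL: stance ticks = 9; W→S at t=15 → φ=9
RR: stance ticks = 9; W→S at t=18 → φ=6

duty=9 offsets: FL=22 FR=5 RL=9 RR=6


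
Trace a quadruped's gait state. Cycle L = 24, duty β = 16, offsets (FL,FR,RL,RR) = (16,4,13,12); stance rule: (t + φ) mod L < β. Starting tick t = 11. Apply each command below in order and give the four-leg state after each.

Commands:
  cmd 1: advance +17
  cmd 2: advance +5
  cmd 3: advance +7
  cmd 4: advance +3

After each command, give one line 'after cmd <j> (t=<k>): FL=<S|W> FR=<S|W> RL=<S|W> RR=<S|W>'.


after cmd 1 (t=28): FL=W FR=S RL=W RR=W
after cmd 2 (t=33): FL=S FR=S RL=W RR=W
after cmd 3 (t=40): FL=S FR=W RL=S RR=S
after cmd 4 (t=43): FL=S FR=W RL=S RR=S

start t=11: FL=S FR=S RL=S RR=W
cmd 1: advance +17 → t=28, phase=(20,8,17,16) → FL=W FR=S RL=W RR=W
cmd 2: advance +5 → t=33, phase=(1,13,22,21) → FL=S FR=S RL=W RR=W
cmd 3: advance +7 → t=40, phase=(8,20,5,4) → FL=S FR=W RL=S RR=S
cmd 4: advance +3 → t=43, phase=(11,23,8,7) → FL=S FR=W RL=S RR=S


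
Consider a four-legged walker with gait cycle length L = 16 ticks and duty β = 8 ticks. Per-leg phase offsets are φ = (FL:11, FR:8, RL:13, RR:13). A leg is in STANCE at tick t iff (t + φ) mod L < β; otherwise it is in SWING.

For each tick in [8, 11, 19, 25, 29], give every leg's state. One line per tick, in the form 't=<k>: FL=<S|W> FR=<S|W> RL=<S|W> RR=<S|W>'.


t=8: FL=S FR=S RL=S RR=S
t=11: FL=S FR=S RL=W RR=W
t=19: FL=W FR=W RL=S RR=S
t=25: FL=S FR=S RL=S RR=S
t=29: FL=W FR=S RL=W RR=W

t=8: phase=(3,0,5,5) vs β=8 → FL=S FR=S RL=S RR=S
t=11: phase=(6,3,8,8) vs β=8 → FL=S FR=S RL=W RR=W
t=19: phase=(14,11,0,0) vs β=8 → FL=W FR=W RL=S RR=S
t=25: phase=(4,1,6,6) vs β=8 → FL=S FR=S RL=S RR=S
t=29: phase=(8,5,10,10) vs β=8 → FL=W FR=S RL=W RR=W


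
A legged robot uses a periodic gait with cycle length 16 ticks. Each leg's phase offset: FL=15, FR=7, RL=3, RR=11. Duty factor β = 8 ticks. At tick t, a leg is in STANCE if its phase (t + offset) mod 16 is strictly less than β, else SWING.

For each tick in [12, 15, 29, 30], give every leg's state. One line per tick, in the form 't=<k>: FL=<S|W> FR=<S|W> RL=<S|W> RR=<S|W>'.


t=12: FL=W FR=S RL=W RR=S
t=15: FL=W FR=S RL=S RR=W
t=29: FL=W FR=S RL=S RR=W
t=30: FL=W FR=S RL=S RR=W

t=12: phase=(11,3,15,7) vs β=8 → FL=W FR=S RL=W RR=S
t=15: phase=(14,6,2,10) vs β=8 → FL=W FR=S RL=S RR=W
t=29: phase=(12,4,0,8) vs β=8 → FL=W FR=S RL=S RR=W
t=30: phase=(13,5,1,9) vs β=8 → FL=W FR=S RL=S RR=W


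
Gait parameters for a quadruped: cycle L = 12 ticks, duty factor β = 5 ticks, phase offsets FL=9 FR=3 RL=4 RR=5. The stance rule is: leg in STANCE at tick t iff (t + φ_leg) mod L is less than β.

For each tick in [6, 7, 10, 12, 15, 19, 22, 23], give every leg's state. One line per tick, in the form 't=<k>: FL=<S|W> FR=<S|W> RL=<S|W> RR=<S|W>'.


t=6: FL=S FR=W RL=W RR=W
t=7: FL=S FR=W RL=W RR=S
t=10: FL=W FR=S RL=S RR=S
t=12: FL=W FR=S RL=S RR=W
t=15: FL=S FR=W RL=W RR=W
t=19: FL=S FR=W RL=W RR=S
t=22: FL=W FR=S RL=S RR=S
t=23: FL=W FR=S RL=S RR=S

t=6: phase=(3,9,10,11) vs β=5 → FL=S FR=W RL=W RR=W
t=7: phase=(4,10,11,0) vs β=5 → FL=S FR=W RL=W RR=S
t=10: phase=(7,1,2,3) vs β=5 → FL=W FR=S RL=S RR=S
t=12: phase=(9,3,4,5) vs β=5 → FL=W FR=S RL=S RR=W
t=15: phase=(0,6,7,8) vs β=5 → FL=S FR=W RL=W RR=W
t=19: phase=(4,10,11,0) vs β=5 → FL=S FR=W RL=W RR=S
t=22: phase=(7,1,2,3) vs β=5 → FL=W FR=S RL=S RR=S
t=23: phase=(8,2,3,4) vs β=5 → FL=W FR=S RL=S RR=S


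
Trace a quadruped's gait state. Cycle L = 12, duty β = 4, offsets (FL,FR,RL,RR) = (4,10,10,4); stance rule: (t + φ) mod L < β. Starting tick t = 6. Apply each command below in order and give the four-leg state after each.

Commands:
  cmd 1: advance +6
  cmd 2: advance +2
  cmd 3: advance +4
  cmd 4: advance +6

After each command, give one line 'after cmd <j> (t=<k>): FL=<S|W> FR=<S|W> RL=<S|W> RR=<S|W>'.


start t=6: FL=W FR=W RL=W RR=W
cmd 1: advance +6 → t=12, phase=(4,10,10,4) → FL=W FR=W RL=W RR=W
cmd 2: advance +2 → t=14, phase=(6,0,0,6) → FL=W FR=S RL=S RR=W
cmd 3: advance +4 → t=18, phase=(10,4,4,10) → FL=W FR=W RL=W RR=W
cmd 4: advance +6 → t=24, phase=(4,10,10,4) → FL=W FR=W RL=W RR=W

after cmd 1 (t=12): FL=W FR=W RL=W RR=W
after cmd 2 (t=14): FL=W FR=S RL=S RR=W
after cmd 3 (t=18): FL=W FR=W RL=W RR=W
after cmd 4 (t=24): FL=W FR=W RL=W RR=W


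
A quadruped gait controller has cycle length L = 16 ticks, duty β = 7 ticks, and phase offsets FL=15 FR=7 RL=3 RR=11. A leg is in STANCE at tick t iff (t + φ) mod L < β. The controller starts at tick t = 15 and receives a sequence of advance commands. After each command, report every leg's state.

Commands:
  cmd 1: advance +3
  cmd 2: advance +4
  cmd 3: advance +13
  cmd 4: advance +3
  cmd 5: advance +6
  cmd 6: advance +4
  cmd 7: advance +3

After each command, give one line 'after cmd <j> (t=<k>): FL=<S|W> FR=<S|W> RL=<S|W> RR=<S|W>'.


start t=15: FL=W FR=S RL=S RR=W
cmd 1: advance +3 → t=18, phase=(1,9,5,13) → FL=S FR=W RL=S RR=W
cmd 2: advance +4 → t=22, phase=(5,13,9,1) → FL=S FR=W RL=W RR=S
cmd 3: advance +13 → t=35, phase=(2,10,6,14) → FL=S FR=W RL=S RR=W
cmd 4: advance +3 → t=38, phase=(5,13,9,1) → FL=S FR=W RL=W RR=S
cmd 5: advance +6 → t=44, phase=(11,3,15,7) → FL=W FR=S RL=W RR=W
cmd 6: advance +4 → t=48, phase=(15,7,3,11) → FL=W FR=W RL=S RR=W
cmd 7: advance +3 → t=51, phase=(2,10,6,14) → FL=S FR=W RL=S RR=W

after cmd 1 (t=18): FL=S FR=W RL=S RR=W
after cmd 2 (t=22): FL=S FR=W RL=W RR=S
after cmd 3 (t=35): FL=S FR=W RL=S RR=W
after cmd 4 (t=38): FL=S FR=W RL=W RR=S
after cmd 5 (t=44): FL=W FR=S RL=W RR=W
after cmd 6 (t=48): FL=W FR=W RL=S RR=W
after cmd 7 (t=51): FL=S FR=W RL=S RR=W


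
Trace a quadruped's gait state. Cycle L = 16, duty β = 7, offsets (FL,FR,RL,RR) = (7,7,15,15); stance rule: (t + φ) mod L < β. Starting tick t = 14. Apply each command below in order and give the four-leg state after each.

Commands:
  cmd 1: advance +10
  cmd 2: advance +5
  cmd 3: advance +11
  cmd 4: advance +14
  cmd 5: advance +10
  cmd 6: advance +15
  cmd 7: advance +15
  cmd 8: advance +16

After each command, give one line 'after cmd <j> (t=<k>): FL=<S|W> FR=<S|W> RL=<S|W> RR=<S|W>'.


after cmd 1 (t=24): FL=W FR=W RL=W RR=W
after cmd 2 (t=29): FL=S FR=S RL=W RR=W
after cmd 3 (t=40): FL=W FR=W RL=W RR=W
after cmd 4 (t=54): FL=W FR=W RL=S RR=S
after cmd 5 (t=64): FL=W FR=W RL=W RR=W
after cmd 6 (t=79): FL=S FR=S RL=W RR=W
after cmd 7 (t=94): FL=S FR=S RL=W RR=W
after cmd 8 (t=110): FL=S FR=S RL=W RR=W

start t=14: FL=S FR=S RL=W RR=W
cmd 1: advance +10 → t=24, phase=(15,15,7,7) → FL=W FR=W RL=W RR=W
cmd 2: advance +5 → t=29, phase=(4,4,12,12) → FL=S FR=S RL=W RR=W
cmd 3: advance +11 → t=40, phase=(15,15,7,7) → FL=W FR=W RL=W RR=W
cmd 4: advance +14 → t=54, phase=(13,13,5,5) → FL=W FR=W RL=S RR=S
cmd 5: advance +10 → t=64, phase=(7,7,15,15) → FL=W FR=W RL=W RR=W
cmd 6: advance +15 → t=79, phase=(6,6,14,14) → FL=S FR=S RL=W RR=W
cmd 7: advance +15 → t=94, phase=(5,5,13,13) → FL=S FR=S RL=W RR=W
cmd 8: advance +16 → t=110, phase=(5,5,13,13) → FL=S FR=S RL=W RR=W


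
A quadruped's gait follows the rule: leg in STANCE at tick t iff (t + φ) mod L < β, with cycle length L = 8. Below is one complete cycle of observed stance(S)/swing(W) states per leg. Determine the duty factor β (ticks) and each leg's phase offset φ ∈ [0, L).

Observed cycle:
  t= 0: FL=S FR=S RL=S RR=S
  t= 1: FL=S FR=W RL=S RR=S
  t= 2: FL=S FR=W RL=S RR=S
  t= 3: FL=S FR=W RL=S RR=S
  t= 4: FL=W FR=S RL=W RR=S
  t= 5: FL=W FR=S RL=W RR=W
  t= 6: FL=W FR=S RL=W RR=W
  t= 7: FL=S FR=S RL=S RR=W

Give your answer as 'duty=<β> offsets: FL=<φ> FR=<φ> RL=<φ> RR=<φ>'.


duty β = stance ticks per leg = 5
FL: stance ticks = 5; W→S at t=7 → φ=1
FR: stance ticks = 5; W→S at t=4 → φ=4
RL: stance ticks = 5; W→S at t=7 → φ=1
RR: stance ticks = 5; W→S at t=0 → φ=0

duty=5 offsets: FL=1 FR=4 RL=1 RR=0


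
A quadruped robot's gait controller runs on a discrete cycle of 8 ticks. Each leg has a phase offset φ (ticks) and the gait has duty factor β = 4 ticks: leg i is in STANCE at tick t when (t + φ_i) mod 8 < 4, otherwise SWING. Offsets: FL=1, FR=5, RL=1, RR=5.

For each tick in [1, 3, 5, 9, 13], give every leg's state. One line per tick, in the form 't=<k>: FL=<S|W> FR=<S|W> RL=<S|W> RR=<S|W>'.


t=1: FL=S FR=W RL=S RR=W
t=3: FL=W FR=S RL=W RR=S
t=5: FL=W FR=S RL=W RR=S
t=9: FL=S FR=W RL=S RR=W
t=13: FL=W FR=S RL=W RR=S

t=1: phase=(2,6,2,6) vs β=4 → FL=S FR=W RL=S RR=W
t=3: phase=(4,0,4,0) vs β=4 → FL=W FR=S RL=W RR=S
t=5: phase=(6,2,6,2) vs β=4 → FL=W FR=S RL=W RR=S
t=9: phase=(2,6,2,6) vs β=4 → FL=S FR=W RL=S RR=W
t=13: phase=(6,2,6,2) vs β=4 → FL=W FR=S RL=W RR=S


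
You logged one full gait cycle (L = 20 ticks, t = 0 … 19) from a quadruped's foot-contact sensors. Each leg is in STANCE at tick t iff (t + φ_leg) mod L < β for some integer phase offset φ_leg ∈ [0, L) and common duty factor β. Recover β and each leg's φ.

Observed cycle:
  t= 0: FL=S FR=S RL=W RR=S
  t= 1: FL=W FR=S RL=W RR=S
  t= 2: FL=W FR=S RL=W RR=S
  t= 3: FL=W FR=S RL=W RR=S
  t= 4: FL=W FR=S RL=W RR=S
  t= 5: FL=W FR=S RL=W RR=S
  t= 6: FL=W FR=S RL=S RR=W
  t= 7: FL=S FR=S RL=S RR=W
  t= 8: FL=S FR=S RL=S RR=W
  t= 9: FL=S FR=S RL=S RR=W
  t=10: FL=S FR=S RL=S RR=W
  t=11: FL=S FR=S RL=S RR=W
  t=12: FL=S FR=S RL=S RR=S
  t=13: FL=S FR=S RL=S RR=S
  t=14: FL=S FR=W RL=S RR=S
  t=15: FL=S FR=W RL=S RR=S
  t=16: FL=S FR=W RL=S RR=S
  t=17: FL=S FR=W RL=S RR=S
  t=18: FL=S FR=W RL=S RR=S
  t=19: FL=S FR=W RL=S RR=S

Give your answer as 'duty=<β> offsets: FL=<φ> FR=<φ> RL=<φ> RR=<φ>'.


duty=14 offsets: FL=13 FR=0 RL=14 RR=8

duty β = stance ticks per leg = 14
FL: stance ticks = 14; W→S at t=7 → φ=13
FR: stance ticks = 14; W→S at t=0 → φ=0
RL: stance ticks = 14; W→S at t=6 → φ=14
RR: stance ticks = 14; W→S at t=12 → φ=8


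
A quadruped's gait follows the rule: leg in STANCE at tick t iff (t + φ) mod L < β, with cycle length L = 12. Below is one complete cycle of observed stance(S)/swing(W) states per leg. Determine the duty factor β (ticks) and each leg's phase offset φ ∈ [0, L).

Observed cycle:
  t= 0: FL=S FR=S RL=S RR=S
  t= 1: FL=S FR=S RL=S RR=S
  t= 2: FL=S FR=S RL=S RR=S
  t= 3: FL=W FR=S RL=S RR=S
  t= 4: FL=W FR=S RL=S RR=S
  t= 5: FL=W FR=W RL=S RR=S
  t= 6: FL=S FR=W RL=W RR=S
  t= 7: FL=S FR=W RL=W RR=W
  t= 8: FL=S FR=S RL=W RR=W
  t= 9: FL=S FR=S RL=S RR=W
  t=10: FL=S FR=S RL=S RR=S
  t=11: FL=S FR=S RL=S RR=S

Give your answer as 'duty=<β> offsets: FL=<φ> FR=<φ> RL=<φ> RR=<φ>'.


duty=9 offsets: FL=6 FR=4 RL=3 RR=2

duty β = stance ticks per leg = 9
FL: stance ticks = 9; W→S at t=6 → φ=6
FR: stance ticks = 9; W→S at t=8 → φ=4
RL: stance ticks = 9; W→S at t=9 → φ=3
RR: stance ticks = 9; W→S at t=10 → φ=2


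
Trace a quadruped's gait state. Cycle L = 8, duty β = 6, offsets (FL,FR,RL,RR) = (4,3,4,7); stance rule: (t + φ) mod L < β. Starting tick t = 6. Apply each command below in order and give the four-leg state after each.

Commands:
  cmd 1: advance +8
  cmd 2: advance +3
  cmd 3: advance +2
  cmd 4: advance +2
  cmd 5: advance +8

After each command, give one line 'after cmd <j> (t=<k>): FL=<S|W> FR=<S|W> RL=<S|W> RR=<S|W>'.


start t=6: FL=S FR=S RL=S RR=S
cmd 1: advance +8 → t=14, phase=(2,1,2,5) → FL=S FR=S RL=S RR=S
cmd 2: advance +3 → t=17, phase=(5,4,5,0) → FL=S FR=S RL=S RR=S
cmd 3: advance +2 → t=19, phase=(7,6,7,2) → FL=W FR=W RL=W RR=S
cmd 4: advance +2 → t=21, phase=(1,0,1,4) → FL=S FR=S RL=S RR=S
cmd 5: advance +8 → t=29, phase=(1,0,1,4) → FL=S FR=S RL=S RR=S

after cmd 1 (t=14): FL=S FR=S RL=S RR=S
after cmd 2 (t=17): FL=S FR=S RL=S RR=S
after cmd 3 (t=19): FL=W FR=W RL=W RR=S
after cmd 4 (t=21): FL=S FR=S RL=S RR=S
after cmd 5 (t=29): FL=S FR=S RL=S RR=S


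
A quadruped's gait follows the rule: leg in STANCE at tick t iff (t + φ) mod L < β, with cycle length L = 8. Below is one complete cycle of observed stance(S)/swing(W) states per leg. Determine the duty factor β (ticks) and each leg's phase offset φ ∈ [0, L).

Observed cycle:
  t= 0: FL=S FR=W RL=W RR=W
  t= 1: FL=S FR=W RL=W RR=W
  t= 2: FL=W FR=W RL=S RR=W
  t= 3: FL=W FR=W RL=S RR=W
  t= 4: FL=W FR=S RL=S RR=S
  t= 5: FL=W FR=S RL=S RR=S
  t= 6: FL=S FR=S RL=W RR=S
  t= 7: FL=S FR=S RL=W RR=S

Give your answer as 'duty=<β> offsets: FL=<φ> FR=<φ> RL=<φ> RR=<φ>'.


duty β = stance ticks per leg = 4
FL: stance ticks = 4; W→S at t=6 → φ=2
FR: stance ticks = 4; W→S at t=4 → φ=4
RL: stance ticks = 4; W→S at t=2 → φ=6
RR: stance ticks = 4; W→S at t=4 → φ=4

duty=4 offsets: FL=2 FR=4 RL=6 RR=4


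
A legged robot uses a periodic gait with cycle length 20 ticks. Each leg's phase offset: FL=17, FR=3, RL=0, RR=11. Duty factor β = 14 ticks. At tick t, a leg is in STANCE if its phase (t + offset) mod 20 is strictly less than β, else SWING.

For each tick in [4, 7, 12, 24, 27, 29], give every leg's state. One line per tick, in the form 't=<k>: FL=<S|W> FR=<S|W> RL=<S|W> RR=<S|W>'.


t=4: phase=(1,7,4,15) vs β=14 → FL=S FR=S RL=S RR=W
t=7: phase=(4,10,7,18) vs β=14 → FL=S FR=S RL=S RR=W
t=12: phase=(9,15,12,3) vs β=14 → FL=S FR=W RL=S RR=S
t=24: phase=(1,7,4,15) vs β=14 → FL=S FR=S RL=S RR=W
t=27: phase=(4,10,7,18) vs β=14 → FL=S FR=S RL=S RR=W
t=29: phase=(6,12,9,0) vs β=14 → FL=S FR=S RL=S RR=S

t=4: FL=S FR=S RL=S RR=W
t=7: FL=S FR=S RL=S RR=W
t=12: FL=S FR=W RL=S RR=S
t=24: FL=S FR=S RL=S RR=W
t=27: FL=S FR=S RL=S RR=W
t=29: FL=S FR=S RL=S RR=S


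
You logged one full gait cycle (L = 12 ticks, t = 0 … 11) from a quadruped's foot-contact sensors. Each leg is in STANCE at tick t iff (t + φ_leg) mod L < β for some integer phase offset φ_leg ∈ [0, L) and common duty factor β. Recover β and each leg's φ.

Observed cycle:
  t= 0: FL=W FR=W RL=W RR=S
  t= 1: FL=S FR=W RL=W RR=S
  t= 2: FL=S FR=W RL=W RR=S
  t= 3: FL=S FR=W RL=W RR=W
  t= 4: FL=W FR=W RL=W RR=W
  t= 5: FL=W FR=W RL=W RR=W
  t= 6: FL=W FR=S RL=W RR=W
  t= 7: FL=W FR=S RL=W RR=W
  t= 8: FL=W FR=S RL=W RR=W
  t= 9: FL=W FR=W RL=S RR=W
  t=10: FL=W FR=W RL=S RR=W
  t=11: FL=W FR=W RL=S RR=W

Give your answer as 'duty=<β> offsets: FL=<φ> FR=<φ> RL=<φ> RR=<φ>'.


duty=3 offsets: FL=11 FR=6 RL=3 RR=0

duty β = stance ticks per leg = 3
FL: stance ticks = 3; W→S at t=1 → φ=11
FR: stance ticks = 3; W→S at t=6 → φ=6
RL: stance ticks = 3; W→S at t=9 → φ=3
RR: stance ticks = 3; W→S at t=0 → φ=0


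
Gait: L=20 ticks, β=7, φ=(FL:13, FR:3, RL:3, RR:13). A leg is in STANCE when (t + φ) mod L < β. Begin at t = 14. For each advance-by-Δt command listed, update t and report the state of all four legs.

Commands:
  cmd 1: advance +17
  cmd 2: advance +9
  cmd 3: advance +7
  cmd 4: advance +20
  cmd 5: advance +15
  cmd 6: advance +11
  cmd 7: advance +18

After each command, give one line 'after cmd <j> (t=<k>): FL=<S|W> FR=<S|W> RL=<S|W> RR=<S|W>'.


start t=14: FL=W FR=W RL=W RR=W
cmd 1: advance +17 → t=31, phase=(4,14,14,4) → FL=S FR=W RL=W RR=S
cmd 2: advance +9 → t=40, phase=(13,3,3,13) → FL=W FR=S RL=S RR=W
cmd 3: advance +7 → t=47, phase=(0,10,10,0) → FL=S FR=W RL=W RR=S
cmd 4: advance +20 → t=67, phase=(0,10,10,0) → FL=S FR=W RL=W RR=S
cmd 5: advance +15 → t=82, phase=(15,5,5,15) → FL=W FR=S RL=S RR=W
cmd 6: advance +11 → t=93, phase=(6,16,16,6) → FL=S FR=W RL=W RR=S
cmd 7: advance +18 → t=111, phase=(4,14,14,4) → FL=S FR=W RL=W RR=S

after cmd 1 (t=31): FL=S FR=W RL=W RR=S
after cmd 2 (t=40): FL=W FR=S RL=S RR=W
after cmd 3 (t=47): FL=S FR=W RL=W RR=S
after cmd 4 (t=67): FL=S FR=W RL=W RR=S
after cmd 5 (t=82): FL=W FR=S RL=S RR=W
after cmd 6 (t=93): FL=S FR=W RL=W RR=S
after cmd 7 (t=111): FL=S FR=W RL=W RR=S


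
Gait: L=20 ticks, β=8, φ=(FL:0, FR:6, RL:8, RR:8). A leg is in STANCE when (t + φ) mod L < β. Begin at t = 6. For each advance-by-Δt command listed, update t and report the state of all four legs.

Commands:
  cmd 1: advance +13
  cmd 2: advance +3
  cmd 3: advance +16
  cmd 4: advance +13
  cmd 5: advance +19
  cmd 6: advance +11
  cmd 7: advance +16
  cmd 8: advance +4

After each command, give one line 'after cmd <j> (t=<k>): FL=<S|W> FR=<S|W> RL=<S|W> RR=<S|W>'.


after cmd 1 (t=19): FL=W FR=S RL=S RR=S
after cmd 2 (t=22): FL=S FR=W RL=W RR=W
after cmd 3 (t=38): FL=W FR=S RL=S RR=S
after cmd 4 (t=51): FL=W FR=W RL=W RR=W
after cmd 5 (t=70): FL=W FR=W RL=W RR=W
after cmd 6 (t=81): FL=S FR=S RL=W RR=W
after cmd 7 (t=97): FL=W FR=S RL=S RR=S
after cmd 8 (t=101): FL=S FR=S RL=W RR=W

start t=6: FL=S FR=W RL=W RR=W
cmd 1: advance +13 → t=19, phase=(19,5,7,7) → FL=W FR=S RL=S RR=S
cmd 2: advance +3 → t=22, phase=(2,8,10,10) → FL=S FR=W RL=W RR=W
cmd 3: advance +16 → t=38, phase=(18,4,6,6) → FL=W FR=S RL=S RR=S
cmd 4: advance +13 → t=51, phase=(11,17,19,19) → FL=W FR=W RL=W RR=W
cmd 5: advance +19 → t=70, phase=(10,16,18,18) → FL=W FR=W RL=W RR=W
cmd 6: advance +11 → t=81, phase=(1,7,9,9) → FL=S FR=S RL=W RR=W
cmd 7: advance +16 → t=97, phase=(17,3,5,5) → FL=W FR=S RL=S RR=S
cmd 8: advance +4 → t=101, phase=(1,7,9,9) → FL=S FR=S RL=W RR=W


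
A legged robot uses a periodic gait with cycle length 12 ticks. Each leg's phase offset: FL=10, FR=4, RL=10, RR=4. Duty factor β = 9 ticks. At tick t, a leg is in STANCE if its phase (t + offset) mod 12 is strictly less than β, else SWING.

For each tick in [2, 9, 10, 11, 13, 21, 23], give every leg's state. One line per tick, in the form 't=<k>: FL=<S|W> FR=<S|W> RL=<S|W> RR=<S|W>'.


t=2: FL=S FR=S RL=S RR=S
t=9: FL=S FR=S RL=S RR=S
t=10: FL=S FR=S RL=S RR=S
t=11: FL=W FR=S RL=W RR=S
t=13: FL=W FR=S RL=W RR=S
t=21: FL=S FR=S RL=S RR=S
t=23: FL=W FR=S RL=W RR=S

t=2: phase=(0,6,0,6) vs β=9 → FL=S FR=S RL=S RR=S
t=9: phase=(7,1,7,1) vs β=9 → FL=S FR=S RL=S RR=S
t=10: phase=(8,2,8,2) vs β=9 → FL=S FR=S RL=S RR=S
t=11: phase=(9,3,9,3) vs β=9 → FL=W FR=S RL=W RR=S
t=13: phase=(11,5,11,5) vs β=9 → FL=W FR=S RL=W RR=S
t=21: phase=(7,1,7,1) vs β=9 → FL=S FR=S RL=S RR=S
t=23: phase=(9,3,9,3) vs β=9 → FL=W FR=S RL=W RR=S


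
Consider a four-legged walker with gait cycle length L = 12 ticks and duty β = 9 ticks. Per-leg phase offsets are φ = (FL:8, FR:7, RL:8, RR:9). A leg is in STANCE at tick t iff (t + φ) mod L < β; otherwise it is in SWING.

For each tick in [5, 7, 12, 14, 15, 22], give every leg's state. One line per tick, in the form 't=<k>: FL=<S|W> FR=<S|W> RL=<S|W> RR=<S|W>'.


t=5: FL=S FR=S RL=S RR=S
t=7: FL=S FR=S RL=S RR=S
t=12: FL=S FR=S RL=S RR=W
t=14: FL=W FR=W RL=W RR=W
t=15: FL=W FR=W RL=W RR=S
t=22: FL=S FR=S RL=S RR=S

t=5: phase=(1,0,1,2) vs β=9 → FL=S FR=S RL=S RR=S
t=7: phase=(3,2,3,4) vs β=9 → FL=S FR=S RL=S RR=S
t=12: phase=(8,7,8,9) vs β=9 → FL=S FR=S RL=S RR=W
t=14: phase=(10,9,10,11) vs β=9 → FL=W FR=W RL=W RR=W
t=15: phase=(11,10,11,0) vs β=9 → FL=W FR=W RL=W RR=S
t=22: phase=(6,5,6,7) vs β=9 → FL=S FR=S RL=S RR=S


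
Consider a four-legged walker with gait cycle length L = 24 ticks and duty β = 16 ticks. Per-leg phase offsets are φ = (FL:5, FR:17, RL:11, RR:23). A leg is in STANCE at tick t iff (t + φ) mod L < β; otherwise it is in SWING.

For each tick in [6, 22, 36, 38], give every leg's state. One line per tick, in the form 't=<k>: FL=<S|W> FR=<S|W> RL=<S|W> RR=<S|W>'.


t=6: FL=S FR=W RL=W RR=S
t=22: FL=S FR=S RL=S RR=W
t=36: FL=W FR=S RL=W RR=S
t=38: FL=W FR=S RL=S RR=S

t=6: phase=(11,23,17,5) vs β=16 → FL=S FR=W RL=W RR=S
t=22: phase=(3,15,9,21) vs β=16 → FL=S FR=S RL=S RR=W
t=36: phase=(17,5,23,11) vs β=16 → FL=W FR=S RL=W RR=S
t=38: phase=(19,7,1,13) vs β=16 → FL=W FR=S RL=S RR=S


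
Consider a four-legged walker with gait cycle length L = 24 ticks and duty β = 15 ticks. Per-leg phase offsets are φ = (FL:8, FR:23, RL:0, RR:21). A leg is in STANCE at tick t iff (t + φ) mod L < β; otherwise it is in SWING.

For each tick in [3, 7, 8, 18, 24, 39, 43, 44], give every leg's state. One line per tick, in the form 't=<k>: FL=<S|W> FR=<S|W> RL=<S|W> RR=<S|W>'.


t=3: FL=S FR=S RL=S RR=S
t=7: FL=W FR=S RL=S RR=S
t=8: FL=W FR=S RL=S RR=S
t=18: FL=S FR=W RL=W RR=W
t=24: FL=S FR=W RL=S RR=W
t=39: FL=W FR=S RL=W RR=S
t=43: FL=S FR=W RL=W RR=W
t=44: FL=S FR=W RL=W RR=W

t=3: phase=(11,2,3,0) vs β=15 → FL=S FR=S RL=S RR=S
t=7: phase=(15,6,7,4) vs β=15 → FL=W FR=S RL=S RR=S
t=8: phase=(16,7,8,5) vs β=15 → FL=W FR=S RL=S RR=S
t=18: phase=(2,17,18,15) vs β=15 → FL=S FR=W RL=W RR=W
t=24: phase=(8,23,0,21) vs β=15 → FL=S FR=W RL=S RR=W
t=39: phase=(23,14,15,12) vs β=15 → FL=W FR=S RL=W RR=S
t=43: phase=(3,18,19,16) vs β=15 → FL=S FR=W RL=W RR=W
t=44: phase=(4,19,20,17) vs β=15 → FL=S FR=W RL=W RR=W


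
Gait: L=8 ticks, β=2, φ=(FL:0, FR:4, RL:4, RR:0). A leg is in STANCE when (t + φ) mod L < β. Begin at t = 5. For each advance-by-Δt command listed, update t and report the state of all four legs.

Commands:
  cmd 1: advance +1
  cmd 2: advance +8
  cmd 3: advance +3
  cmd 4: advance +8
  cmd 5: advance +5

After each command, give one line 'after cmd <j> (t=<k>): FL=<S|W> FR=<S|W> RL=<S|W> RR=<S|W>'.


start t=5: FL=W FR=S RL=S RR=W
cmd 1: advance +1 → t=6, phase=(6,2,2,6) → FL=W FR=W RL=W RR=W
cmd 2: advance +8 → t=14, phase=(6,2,2,6) → FL=W FR=W RL=W RR=W
cmd 3: advance +3 → t=17, phase=(1,5,5,1) → FL=S FR=W RL=W RR=S
cmd 4: advance +8 → t=25, phase=(1,5,5,1) → FL=S FR=W RL=W RR=S
cmd 5: advance +5 → t=30, phase=(6,2,2,6) → FL=W FR=W RL=W RR=W

after cmd 1 (t=6): FL=W FR=W RL=W RR=W
after cmd 2 (t=14): FL=W FR=W RL=W RR=W
after cmd 3 (t=17): FL=S FR=W RL=W RR=S
after cmd 4 (t=25): FL=S FR=W RL=W RR=S
after cmd 5 (t=30): FL=W FR=W RL=W RR=W


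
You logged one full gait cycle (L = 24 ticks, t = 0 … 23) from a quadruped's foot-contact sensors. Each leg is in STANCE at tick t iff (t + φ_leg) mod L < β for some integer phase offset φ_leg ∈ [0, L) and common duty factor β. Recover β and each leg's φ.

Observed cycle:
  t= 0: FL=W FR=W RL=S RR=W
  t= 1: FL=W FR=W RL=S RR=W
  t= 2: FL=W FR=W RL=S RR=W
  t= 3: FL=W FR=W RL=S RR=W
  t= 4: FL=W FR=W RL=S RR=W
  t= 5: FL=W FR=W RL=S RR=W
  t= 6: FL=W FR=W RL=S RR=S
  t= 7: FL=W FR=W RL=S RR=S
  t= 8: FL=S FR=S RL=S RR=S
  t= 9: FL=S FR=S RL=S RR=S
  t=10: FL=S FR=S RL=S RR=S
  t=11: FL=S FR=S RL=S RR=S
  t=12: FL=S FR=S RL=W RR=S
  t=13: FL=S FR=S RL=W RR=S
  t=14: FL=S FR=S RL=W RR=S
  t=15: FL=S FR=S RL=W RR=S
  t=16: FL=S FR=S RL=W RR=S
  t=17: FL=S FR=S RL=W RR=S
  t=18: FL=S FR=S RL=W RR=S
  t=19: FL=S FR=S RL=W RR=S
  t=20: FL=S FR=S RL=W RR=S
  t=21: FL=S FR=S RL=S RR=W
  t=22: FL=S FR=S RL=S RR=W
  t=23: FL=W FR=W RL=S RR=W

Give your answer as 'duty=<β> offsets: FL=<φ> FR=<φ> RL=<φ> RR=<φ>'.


duty β = stance ticks per leg = 15
FL: stance ticks = 15; W→S at t=8 → φ=16
FR: stance ticks = 15; W→S at t=8 → φ=16
RL: stance ticks = 15; W→S at t=21 → φ=3
RR: stance ticks = 15; W→S at t=6 → φ=18

duty=15 offsets: FL=16 FR=16 RL=3 RR=18


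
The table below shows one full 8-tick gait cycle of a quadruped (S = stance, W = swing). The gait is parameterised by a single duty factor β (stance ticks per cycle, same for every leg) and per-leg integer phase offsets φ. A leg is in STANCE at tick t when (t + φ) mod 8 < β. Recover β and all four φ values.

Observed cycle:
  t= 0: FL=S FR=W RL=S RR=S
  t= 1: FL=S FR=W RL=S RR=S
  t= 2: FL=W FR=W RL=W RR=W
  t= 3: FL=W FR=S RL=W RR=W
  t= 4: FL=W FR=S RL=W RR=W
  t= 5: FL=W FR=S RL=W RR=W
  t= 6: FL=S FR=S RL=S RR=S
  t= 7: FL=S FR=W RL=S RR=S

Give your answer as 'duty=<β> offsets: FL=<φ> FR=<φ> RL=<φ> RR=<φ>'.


duty β = stance ticks per leg = 4
FL: stance ticks = 4; W→S at t=6 → φ=2
FR: stance ticks = 4; W→S at t=3 → φ=5
RL: stance ticks = 4; W→S at t=6 → φ=2
RR: stance ticks = 4; W→S at t=6 → φ=2

duty=4 offsets: FL=2 FR=5 RL=2 RR=2


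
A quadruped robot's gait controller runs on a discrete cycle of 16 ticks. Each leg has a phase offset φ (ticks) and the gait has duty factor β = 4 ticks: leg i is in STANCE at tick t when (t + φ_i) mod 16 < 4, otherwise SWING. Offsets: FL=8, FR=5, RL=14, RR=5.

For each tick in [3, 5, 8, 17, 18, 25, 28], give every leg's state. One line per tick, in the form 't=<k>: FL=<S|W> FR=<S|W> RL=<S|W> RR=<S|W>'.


t=3: FL=W FR=W RL=S RR=W
t=5: FL=W FR=W RL=S RR=W
t=8: FL=S FR=W RL=W RR=W
t=17: FL=W FR=W RL=W RR=W
t=18: FL=W FR=W RL=S RR=W
t=25: FL=S FR=W RL=W RR=W
t=28: FL=W FR=S RL=W RR=S

t=3: phase=(11,8,1,8) vs β=4 → FL=W FR=W RL=S RR=W
t=5: phase=(13,10,3,10) vs β=4 → FL=W FR=W RL=S RR=W
t=8: phase=(0,13,6,13) vs β=4 → FL=S FR=W RL=W RR=W
t=17: phase=(9,6,15,6) vs β=4 → FL=W FR=W RL=W RR=W
t=18: phase=(10,7,0,7) vs β=4 → FL=W FR=W RL=S RR=W
t=25: phase=(1,14,7,14) vs β=4 → FL=S FR=W RL=W RR=W
t=28: phase=(4,1,10,1) vs β=4 → FL=W FR=S RL=W RR=S


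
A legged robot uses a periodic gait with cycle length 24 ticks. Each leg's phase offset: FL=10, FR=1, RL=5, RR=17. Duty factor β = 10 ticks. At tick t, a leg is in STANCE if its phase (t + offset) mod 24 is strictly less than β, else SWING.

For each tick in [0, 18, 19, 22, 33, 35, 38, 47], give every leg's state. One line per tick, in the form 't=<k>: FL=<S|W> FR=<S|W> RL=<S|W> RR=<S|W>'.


t=0: phase=(10,1,5,17) vs β=10 → FL=W FR=S RL=S RR=W
t=18: phase=(4,19,23,11) vs β=10 → FL=S FR=W RL=W RR=W
t=19: phase=(5,20,0,12) vs β=10 → FL=S FR=W RL=S RR=W
t=22: phase=(8,23,3,15) vs β=10 → FL=S FR=W RL=S RR=W
t=33: phase=(19,10,14,2) vs β=10 → FL=W FR=W RL=W RR=S
t=35: phase=(21,12,16,4) vs β=10 → FL=W FR=W RL=W RR=S
t=38: phase=(0,15,19,7) vs β=10 → FL=S FR=W RL=W RR=S
t=47: phase=(9,0,4,16) vs β=10 → FL=S FR=S RL=S RR=W

t=0: FL=W FR=S RL=S RR=W
t=18: FL=S FR=W RL=W RR=W
t=19: FL=S FR=W RL=S RR=W
t=22: FL=S FR=W RL=S RR=W
t=33: FL=W FR=W RL=W RR=S
t=35: FL=W FR=W RL=W RR=S
t=38: FL=S FR=W RL=W RR=S
t=47: FL=S FR=S RL=S RR=W


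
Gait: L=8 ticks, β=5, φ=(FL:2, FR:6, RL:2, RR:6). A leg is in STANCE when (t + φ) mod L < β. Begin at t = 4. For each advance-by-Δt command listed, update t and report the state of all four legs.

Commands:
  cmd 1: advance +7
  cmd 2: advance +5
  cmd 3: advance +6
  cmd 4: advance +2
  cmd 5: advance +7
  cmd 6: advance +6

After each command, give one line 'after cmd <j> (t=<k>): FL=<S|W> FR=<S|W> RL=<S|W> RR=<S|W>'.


start t=4: FL=W FR=S RL=W RR=S
cmd 1: advance +7 → t=11, phase=(5,1,5,1) → FL=W FR=S RL=W RR=S
cmd 2: advance +5 → t=16, phase=(2,6,2,6) → FL=S FR=W RL=S RR=W
cmd 3: advance +6 → t=22, phase=(0,4,0,4) → FL=S FR=S RL=S RR=S
cmd 4: advance +2 → t=24, phase=(2,6,2,6) → FL=S FR=W RL=S RR=W
cmd 5: advance +7 → t=31, phase=(1,5,1,5) → FL=S FR=W RL=S RR=W
cmd 6: advance +6 → t=37, phase=(7,3,7,3) → FL=W FR=S RL=W RR=S

after cmd 1 (t=11): FL=W FR=S RL=W RR=S
after cmd 2 (t=16): FL=S FR=W RL=S RR=W
after cmd 3 (t=22): FL=S FR=S RL=S RR=S
after cmd 4 (t=24): FL=S FR=W RL=S RR=W
after cmd 5 (t=31): FL=S FR=W RL=S RR=W
after cmd 6 (t=37): FL=W FR=S RL=W RR=S


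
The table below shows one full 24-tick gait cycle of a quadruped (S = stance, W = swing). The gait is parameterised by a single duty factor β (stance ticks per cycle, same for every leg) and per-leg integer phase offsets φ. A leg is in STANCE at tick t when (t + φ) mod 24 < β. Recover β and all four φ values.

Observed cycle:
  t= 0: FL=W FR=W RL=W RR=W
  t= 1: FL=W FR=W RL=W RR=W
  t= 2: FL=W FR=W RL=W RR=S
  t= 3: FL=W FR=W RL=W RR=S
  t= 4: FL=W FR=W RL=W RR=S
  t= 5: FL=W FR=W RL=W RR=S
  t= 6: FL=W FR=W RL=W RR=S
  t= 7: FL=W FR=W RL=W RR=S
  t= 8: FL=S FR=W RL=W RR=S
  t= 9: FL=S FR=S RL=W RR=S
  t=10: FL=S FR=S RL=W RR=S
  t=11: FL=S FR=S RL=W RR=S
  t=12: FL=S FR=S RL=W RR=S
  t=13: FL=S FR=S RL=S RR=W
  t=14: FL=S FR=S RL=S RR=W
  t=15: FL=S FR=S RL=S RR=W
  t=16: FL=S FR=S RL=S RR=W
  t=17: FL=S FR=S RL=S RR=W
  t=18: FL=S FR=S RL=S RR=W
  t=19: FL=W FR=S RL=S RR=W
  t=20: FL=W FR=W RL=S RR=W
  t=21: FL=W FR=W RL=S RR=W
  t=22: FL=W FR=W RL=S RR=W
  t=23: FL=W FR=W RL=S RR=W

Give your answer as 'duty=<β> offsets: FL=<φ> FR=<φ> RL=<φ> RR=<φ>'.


duty β = stance ticks per leg = 11
FL: stance ticks = 11; W→S at t=8 → φ=16
FR: stance ticks = 11; W→S at t=9 → φ=15
RL: stance ticks = 11; W→S at t=13 → φ=11
RR: stance ticks = 11; W→S at t=2 → φ=22

duty=11 offsets: FL=16 FR=15 RL=11 RR=22


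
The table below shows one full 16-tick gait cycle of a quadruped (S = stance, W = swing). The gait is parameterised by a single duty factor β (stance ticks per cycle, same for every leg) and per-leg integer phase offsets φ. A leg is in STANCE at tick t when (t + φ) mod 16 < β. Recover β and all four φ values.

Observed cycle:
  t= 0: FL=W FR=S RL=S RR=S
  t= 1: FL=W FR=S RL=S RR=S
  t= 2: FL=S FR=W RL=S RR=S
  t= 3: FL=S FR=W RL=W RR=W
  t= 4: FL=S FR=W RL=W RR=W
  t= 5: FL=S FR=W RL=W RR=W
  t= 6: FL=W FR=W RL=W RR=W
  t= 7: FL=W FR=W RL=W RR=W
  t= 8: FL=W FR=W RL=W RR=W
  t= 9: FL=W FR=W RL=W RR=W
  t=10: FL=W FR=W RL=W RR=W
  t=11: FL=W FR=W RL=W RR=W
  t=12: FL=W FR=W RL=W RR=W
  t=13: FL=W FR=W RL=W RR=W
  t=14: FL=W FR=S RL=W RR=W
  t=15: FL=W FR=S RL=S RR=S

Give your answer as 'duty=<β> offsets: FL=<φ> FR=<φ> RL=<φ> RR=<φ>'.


duty β = stance ticks per leg = 4
FL: stance ticks = 4; W→S at t=2 → φ=14
FR: stance ticks = 4; W→S at t=14 → φ=2
RL: stance ticks = 4; W→S at t=15 → φ=1
RR: stance ticks = 4; W→S at t=15 → φ=1

duty=4 offsets: FL=14 FR=2 RL=1 RR=1
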